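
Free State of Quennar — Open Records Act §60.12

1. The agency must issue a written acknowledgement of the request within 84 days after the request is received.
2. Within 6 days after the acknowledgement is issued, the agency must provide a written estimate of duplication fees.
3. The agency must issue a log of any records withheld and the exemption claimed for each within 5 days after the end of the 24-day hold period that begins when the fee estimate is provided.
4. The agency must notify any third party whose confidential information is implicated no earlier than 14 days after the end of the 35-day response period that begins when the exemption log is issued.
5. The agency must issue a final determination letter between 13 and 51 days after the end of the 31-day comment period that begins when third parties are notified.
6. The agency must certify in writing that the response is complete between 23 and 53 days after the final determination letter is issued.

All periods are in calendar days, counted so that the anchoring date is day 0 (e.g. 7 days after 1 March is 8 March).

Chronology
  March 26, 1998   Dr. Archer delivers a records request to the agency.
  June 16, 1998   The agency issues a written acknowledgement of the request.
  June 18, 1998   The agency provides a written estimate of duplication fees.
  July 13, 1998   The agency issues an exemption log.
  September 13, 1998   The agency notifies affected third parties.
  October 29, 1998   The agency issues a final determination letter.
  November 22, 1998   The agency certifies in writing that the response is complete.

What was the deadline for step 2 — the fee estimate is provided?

June 22, 1998

Step 2 runs from June 16, 1998, when the acknowledgement is issued. 6 days after June 16, 1998 is June 22, 1998.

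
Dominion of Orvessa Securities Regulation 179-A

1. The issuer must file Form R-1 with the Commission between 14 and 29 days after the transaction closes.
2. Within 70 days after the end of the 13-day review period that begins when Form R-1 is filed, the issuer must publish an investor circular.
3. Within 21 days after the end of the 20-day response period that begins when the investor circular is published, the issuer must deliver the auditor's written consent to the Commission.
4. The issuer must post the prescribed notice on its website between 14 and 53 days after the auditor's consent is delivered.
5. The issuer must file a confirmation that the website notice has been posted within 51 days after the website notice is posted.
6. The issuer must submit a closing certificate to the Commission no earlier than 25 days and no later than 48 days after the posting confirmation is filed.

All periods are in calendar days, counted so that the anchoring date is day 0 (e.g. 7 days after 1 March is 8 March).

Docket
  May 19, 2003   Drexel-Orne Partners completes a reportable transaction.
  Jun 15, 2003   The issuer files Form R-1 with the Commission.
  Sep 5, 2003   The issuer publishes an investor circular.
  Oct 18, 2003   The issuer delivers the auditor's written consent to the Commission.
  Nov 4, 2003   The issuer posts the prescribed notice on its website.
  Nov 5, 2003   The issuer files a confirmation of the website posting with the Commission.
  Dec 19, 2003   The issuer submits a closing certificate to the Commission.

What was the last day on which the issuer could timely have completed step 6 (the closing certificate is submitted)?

Step 6 runs from Nov 5, 2003, when the posting confirmation is filed. The window is 25–48 days after Nov 5, 2003; it closes on Dec 23, 2003.

Dec 23, 2003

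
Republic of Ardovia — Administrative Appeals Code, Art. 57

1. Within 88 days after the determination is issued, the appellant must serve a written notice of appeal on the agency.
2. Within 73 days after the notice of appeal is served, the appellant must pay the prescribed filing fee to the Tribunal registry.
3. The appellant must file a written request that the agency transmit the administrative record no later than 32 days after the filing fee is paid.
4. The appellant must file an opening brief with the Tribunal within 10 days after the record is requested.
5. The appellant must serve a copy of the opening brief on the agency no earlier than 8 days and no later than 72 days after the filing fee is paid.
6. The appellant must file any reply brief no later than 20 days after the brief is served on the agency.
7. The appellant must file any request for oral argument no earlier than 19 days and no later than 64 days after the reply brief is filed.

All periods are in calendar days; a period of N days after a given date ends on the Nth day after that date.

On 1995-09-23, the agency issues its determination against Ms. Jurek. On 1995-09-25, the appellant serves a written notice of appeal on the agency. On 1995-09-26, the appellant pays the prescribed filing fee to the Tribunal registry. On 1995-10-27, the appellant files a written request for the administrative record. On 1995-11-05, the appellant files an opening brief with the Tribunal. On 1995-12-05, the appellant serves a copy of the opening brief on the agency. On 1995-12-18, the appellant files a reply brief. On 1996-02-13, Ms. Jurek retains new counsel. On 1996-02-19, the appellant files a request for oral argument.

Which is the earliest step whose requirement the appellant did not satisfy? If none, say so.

None — every step was satisfied

Step 1 — counting 88 days from 1995-09-23 (when the determination is issued) gives a deadline of 1995-12-20; completed 1995-09-25, before the deadline.
Step 2 — counting 73 days from 1995-09-25 (when the notice of appeal is served) gives a deadline of 1995-12-07; completed 1995-09-26, before the deadline.
Step 3 — counting 32 days from 1995-09-26 (when the filing fee is paid) gives a deadline of 1995-10-28; 1995-10-27 is within that limit.
Step 4 — counting 10 days from 1995-10-27 (when the record is requested) gives a deadline of 1995-11-06; done 1995-11-05 — timely.
Step 5 — 8 and 72 days from 1995-09-26 (when the filing fee is paid) are 1995-10-04 and 1995-12-07 respectively; done 1995-12-05, which is between those dates.
Step 6 — counting 20 days from 1995-12-05 (when the brief is served on the agency) gives a deadline of 1995-12-25; done 1995-12-18 — timely.
Step 7 — 19 and 64 days from 1995-12-18 (when the reply brief is filed) are 1996-01-06 and 1996-02-20 respectively; done 1996-02-19, which is between those dates.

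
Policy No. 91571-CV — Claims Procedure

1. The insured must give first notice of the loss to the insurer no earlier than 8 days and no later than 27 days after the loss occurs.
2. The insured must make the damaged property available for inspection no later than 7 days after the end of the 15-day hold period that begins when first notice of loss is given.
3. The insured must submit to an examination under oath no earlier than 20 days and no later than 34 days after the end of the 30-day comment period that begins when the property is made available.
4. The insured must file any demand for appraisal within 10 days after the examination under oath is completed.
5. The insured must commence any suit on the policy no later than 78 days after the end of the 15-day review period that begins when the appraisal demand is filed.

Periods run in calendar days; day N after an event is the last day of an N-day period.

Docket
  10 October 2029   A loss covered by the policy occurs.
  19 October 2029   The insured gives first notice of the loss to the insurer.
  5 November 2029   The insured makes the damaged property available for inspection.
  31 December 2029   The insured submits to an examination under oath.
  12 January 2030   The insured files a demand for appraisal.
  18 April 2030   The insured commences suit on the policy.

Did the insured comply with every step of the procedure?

No

Step 1 — 8 and 27 days from 10 October 2029 (when the loss occurs) are 18 October 2029 and 6 November 2029 respectively; 19 October 2029 falls inside that range.
Step 2 — counting 7 days from 3 November 2029 (end of the 15-day hold period, which began when first notice of loss is given on 19 October 2029) gives a deadline of 10 November 2029; done 5 November 2029 — timely.
Step 3 — 20 and 34 days from 5 December 2029 (end of the 30-day comment period, which began when the property is made available on 5 November 2029) are 25 December 2029 and 8 January 2030 respectively; done 31 December 2029, which is between those dates.
Step 4 — counting 10 days from 31 December 2029 (when the examination under oath is completed) gives a deadline of 10 January 2030; 12 January 2030 misses that deadline by 2 days.
No need to go further; step 4 was not satisfied.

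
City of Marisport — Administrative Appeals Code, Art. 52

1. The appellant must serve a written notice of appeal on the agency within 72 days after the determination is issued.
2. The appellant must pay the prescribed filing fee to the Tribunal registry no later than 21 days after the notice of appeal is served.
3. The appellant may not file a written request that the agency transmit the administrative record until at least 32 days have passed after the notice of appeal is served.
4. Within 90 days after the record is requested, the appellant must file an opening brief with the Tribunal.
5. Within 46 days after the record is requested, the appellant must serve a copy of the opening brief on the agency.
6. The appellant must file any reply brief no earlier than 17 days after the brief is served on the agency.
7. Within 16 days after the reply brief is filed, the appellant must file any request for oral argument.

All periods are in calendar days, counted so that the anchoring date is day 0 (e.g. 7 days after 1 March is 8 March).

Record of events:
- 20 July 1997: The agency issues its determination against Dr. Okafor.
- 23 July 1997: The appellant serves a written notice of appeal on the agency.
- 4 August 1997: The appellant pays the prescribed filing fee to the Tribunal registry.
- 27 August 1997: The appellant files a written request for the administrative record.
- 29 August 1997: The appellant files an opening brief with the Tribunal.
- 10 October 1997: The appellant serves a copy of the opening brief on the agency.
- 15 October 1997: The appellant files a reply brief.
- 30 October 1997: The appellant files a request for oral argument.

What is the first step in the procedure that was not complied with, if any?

Step 1: 72 days after 20 July 1997 (when the determination is issued) is 30 September 1997; completed 23 July 1997, before the deadline.
Step 2: 21 days after 23 July 1997 (when the notice of appeal is served) is 13 August 1997; done 4 August 1997 — timely.
Step 3: the earliest permitted date is 32 days after 23 July 1997 (when the notice of appeal is served), i.e. 24 August 1997; done 27 August 1997 — permitted.
Step 4: 90 days after 27 August 1997 (when the record is requested) is 25 November 1997; 29 August 1997 is within that limit.
Step 5: 46 days after 27 August 1997 (when the record is requested) is 12 October 1997; done 10 October 1997 — timely.
Step 6: the earliest permitted date is 17 days after 10 October 1997 (when the brief is served on the agency), i.e. 27 October 1997; 15 October 1997 is 12 days before the earliest permitted date.
No need to go further; step 6 was not satisfied.

Step 6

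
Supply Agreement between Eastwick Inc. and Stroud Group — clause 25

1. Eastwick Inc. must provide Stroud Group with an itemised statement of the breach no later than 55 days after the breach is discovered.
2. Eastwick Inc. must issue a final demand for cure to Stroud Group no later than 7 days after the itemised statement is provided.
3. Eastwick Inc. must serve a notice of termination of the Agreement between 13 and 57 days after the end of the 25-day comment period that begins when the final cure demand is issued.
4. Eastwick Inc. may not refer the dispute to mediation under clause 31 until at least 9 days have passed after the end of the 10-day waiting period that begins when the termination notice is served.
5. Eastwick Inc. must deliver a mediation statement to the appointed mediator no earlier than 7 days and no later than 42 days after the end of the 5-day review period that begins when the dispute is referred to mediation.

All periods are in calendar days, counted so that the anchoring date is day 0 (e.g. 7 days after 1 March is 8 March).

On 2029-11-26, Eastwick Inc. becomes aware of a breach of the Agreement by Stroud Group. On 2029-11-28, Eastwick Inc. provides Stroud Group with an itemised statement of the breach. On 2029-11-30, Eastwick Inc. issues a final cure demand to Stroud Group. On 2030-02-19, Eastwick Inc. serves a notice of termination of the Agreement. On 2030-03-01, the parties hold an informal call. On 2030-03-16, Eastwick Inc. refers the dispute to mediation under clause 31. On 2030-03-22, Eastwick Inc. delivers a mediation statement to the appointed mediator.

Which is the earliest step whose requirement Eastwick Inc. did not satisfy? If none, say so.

Step 5

(1) due by 2029-11-26 + 55 days = 2030-01-20; completed 2029-11-28, before the deadline.
(2) due by 2029-11-28 + 7 days = 2029-12-05; done 2029-11-30 — timely.
(3) the permitted window runs from 2029-12-25 + 13 = 2030-01-07 to 2029-12-25 + 57 = 2030-02-20; done 2030-02-19, which is between those dates.
(4) permitted from 2030-03-01 + 9 days = 2030-03-10 onward; done 2030-03-16, after the minimum wait.
(5) the permitted window runs from 2030-03-21 + 7 = 2030-03-28 to 2030-03-21 + 42 = 2030-05-02; 2030-03-22 is 6 days too early.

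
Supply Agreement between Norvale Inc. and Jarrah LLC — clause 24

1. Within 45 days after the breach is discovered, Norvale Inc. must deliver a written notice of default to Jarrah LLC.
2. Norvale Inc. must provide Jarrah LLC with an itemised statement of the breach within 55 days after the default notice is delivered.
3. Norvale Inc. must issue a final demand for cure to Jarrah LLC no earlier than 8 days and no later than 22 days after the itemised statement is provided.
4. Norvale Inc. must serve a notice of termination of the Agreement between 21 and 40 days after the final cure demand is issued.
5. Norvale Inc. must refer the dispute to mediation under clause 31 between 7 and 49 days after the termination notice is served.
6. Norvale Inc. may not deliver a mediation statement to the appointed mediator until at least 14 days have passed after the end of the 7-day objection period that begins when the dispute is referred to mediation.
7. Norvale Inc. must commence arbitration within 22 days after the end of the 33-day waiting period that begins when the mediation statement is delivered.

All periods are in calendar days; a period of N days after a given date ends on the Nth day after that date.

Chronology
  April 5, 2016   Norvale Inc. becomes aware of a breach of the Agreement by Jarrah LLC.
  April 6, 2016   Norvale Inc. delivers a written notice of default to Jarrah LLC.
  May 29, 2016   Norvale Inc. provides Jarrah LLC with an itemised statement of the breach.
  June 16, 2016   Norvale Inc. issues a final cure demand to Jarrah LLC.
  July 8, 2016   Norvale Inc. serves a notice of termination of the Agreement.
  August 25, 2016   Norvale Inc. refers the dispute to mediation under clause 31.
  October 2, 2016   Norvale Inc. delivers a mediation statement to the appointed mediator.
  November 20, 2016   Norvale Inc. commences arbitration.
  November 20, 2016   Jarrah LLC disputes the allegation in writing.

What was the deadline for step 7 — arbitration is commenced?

November 26, 2016

The mediation statement is delivered on October 2, 2016; the 33-day waiting period therefore ends November 4, 2016, and step 7 runs from that date. 22 days after November 4, 2016 is November 26, 2016.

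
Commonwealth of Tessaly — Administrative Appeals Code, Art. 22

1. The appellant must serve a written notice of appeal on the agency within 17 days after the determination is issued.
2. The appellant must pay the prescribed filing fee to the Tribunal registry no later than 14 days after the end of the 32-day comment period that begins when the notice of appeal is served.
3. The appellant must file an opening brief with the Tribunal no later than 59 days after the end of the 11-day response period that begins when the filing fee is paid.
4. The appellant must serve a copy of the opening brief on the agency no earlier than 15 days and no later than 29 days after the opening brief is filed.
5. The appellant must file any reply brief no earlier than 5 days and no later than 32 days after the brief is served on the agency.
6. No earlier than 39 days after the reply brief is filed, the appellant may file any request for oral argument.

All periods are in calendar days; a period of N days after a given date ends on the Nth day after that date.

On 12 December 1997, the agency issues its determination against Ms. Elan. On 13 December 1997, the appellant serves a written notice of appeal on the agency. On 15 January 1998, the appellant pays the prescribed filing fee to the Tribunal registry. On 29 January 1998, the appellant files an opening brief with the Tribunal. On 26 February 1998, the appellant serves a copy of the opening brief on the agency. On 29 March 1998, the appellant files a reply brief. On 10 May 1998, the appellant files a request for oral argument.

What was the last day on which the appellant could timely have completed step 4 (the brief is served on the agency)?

27 February 1998

Step 4 runs from 29 January 1998, when the opening brief is filed. The window is 15–29 days after 29 January 1998; it closes on 27 February 1998.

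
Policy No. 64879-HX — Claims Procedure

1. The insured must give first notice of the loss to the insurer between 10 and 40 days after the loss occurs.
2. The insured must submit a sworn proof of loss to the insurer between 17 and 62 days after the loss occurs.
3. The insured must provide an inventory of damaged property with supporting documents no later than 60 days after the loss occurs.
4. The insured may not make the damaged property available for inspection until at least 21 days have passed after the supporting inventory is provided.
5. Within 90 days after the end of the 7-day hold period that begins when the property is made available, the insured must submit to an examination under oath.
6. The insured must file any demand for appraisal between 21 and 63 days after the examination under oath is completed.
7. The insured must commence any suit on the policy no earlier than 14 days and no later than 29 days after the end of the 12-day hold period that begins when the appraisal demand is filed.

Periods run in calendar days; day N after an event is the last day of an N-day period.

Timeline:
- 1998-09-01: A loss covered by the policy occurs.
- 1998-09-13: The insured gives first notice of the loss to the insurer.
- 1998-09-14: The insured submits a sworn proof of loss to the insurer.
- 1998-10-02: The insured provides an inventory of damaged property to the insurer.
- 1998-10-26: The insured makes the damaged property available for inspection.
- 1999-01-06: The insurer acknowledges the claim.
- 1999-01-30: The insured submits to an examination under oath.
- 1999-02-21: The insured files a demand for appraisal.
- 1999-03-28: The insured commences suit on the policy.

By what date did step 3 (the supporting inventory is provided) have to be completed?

Step 3 runs from 1998-09-01, when the loss occurs. 60 days after 1998-09-01 is 1998-10-31.

1998-10-31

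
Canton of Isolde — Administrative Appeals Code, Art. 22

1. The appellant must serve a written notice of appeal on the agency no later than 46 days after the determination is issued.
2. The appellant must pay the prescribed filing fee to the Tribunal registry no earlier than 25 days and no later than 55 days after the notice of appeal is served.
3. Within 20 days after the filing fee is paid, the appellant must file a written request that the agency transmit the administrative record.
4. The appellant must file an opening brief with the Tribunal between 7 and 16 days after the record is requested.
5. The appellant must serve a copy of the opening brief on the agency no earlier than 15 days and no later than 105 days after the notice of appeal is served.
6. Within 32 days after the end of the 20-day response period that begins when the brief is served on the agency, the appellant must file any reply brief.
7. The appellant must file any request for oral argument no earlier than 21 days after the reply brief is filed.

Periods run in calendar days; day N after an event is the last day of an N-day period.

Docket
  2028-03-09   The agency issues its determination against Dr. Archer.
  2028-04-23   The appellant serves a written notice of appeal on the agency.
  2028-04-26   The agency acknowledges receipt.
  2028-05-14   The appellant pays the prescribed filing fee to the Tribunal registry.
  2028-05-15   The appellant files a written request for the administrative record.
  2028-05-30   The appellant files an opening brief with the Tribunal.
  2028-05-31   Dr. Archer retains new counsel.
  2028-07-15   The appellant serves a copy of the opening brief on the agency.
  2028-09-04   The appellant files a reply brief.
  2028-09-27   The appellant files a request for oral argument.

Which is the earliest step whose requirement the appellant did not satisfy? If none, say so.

Step 2

Step 1: 46 days after 2028-03-09 (when the determination is issued) is 2028-04-24; completed 2028-04-23, before the deadline.
Step 2: the window is 25–55 days after 2028-04-23 (when the notice of appeal is served), so 2028-05-18 through 2028-06-17; done 2028-05-14 — 4 days before the window opened.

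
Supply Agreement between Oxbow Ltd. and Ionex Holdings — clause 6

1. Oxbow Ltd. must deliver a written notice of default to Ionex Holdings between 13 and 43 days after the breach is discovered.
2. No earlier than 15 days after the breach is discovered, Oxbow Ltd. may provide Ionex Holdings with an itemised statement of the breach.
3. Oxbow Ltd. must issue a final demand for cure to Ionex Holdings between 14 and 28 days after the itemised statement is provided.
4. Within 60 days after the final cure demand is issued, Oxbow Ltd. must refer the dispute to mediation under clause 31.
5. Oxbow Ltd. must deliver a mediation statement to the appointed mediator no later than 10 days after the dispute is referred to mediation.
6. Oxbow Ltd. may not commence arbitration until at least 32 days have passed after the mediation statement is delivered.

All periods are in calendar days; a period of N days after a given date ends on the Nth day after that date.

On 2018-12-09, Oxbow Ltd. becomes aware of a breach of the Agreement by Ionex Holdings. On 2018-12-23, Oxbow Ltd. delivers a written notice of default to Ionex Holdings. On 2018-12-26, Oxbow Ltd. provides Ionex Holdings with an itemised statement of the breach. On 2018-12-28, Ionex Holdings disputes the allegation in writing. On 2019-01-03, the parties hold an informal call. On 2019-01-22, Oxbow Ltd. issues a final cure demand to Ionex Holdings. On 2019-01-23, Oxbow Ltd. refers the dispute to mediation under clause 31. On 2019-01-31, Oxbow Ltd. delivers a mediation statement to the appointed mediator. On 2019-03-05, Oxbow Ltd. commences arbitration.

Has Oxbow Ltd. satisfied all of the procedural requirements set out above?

Yes

Step 1: the window is 13–43 days after 2018-12-09 (when the breach is discovered), so 2018-12-22 through 2019-01-21; done 2018-12-23, which is between those dates.
Step 2: the earliest permitted date is 15 days after 2018-12-09 (when the breach is discovered), i.e. 2018-12-24; 2018-12-26 is on or after that date.
Step 3: the window is 14–28 days after 2018-12-26 (when the itemised statement is provided), so 2019-01-09 through 2019-01-23; 2019-01-22 falls inside that range.
Step 4: 60 days after 2019-01-22 (when the final cure demand is issued) is 2019-03-23; 2019-01-23 is within that limit.
Step 5: 10 days after 2019-01-23 (when the dispute is referred to mediation) is 2019-02-02; 2019-01-31 is within that limit.
Step 6: the earliest permitted date is 32 days after 2019-01-31 (when the mediation statement is delivered), i.e. 2019-03-04; 2019-03-05 is on or after that date.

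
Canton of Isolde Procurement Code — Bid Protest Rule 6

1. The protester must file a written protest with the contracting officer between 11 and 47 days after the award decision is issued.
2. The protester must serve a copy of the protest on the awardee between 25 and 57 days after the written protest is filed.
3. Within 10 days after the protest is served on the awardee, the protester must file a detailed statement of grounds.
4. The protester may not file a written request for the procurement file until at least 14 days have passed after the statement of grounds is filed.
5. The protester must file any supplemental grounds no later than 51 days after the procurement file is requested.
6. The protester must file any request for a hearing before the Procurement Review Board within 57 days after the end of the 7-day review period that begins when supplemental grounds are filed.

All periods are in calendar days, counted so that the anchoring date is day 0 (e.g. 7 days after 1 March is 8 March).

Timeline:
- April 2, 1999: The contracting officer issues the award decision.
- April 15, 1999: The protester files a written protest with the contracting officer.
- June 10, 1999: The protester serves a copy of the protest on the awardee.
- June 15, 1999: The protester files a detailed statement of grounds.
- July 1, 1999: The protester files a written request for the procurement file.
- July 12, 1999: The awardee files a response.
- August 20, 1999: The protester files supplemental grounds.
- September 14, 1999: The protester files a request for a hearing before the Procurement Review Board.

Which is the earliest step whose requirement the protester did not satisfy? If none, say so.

None — every step was satisfied

Step 1: the window is 11–47 days after April 2, 1999 (when the award decision is issued), so April 13, 1999 through May 19, 1999; done April 15, 1999 — within the window.
Step 2: the window is 25–57 days after April 15, 1999 (when the written protest is filed), so May 10, 1999 through June 11, 1999; done June 10, 1999 — within the window.
Step 3: 10 days after June 10, 1999 (when the protest is served on the awardee) is June 20, 1999; done June 15, 1999 — timely.
Step 4: the earliest permitted date is 14 days after June 15, 1999 (when the statement of grounds is filed), i.e. June 29, 1999; July 1, 1999 is on or after that date.
Step 5: 51 days after July 1, 1999 (when the procurement file is requested) is August 21, 1999; August 20, 1999 is within that limit.
Step 6: 57 days after August 27, 1999 (end of the 7-day review period, which began when supplemental grounds are filed on August 20, 1999) is October 23, 1999; completed September 14, 1999, before the deadline.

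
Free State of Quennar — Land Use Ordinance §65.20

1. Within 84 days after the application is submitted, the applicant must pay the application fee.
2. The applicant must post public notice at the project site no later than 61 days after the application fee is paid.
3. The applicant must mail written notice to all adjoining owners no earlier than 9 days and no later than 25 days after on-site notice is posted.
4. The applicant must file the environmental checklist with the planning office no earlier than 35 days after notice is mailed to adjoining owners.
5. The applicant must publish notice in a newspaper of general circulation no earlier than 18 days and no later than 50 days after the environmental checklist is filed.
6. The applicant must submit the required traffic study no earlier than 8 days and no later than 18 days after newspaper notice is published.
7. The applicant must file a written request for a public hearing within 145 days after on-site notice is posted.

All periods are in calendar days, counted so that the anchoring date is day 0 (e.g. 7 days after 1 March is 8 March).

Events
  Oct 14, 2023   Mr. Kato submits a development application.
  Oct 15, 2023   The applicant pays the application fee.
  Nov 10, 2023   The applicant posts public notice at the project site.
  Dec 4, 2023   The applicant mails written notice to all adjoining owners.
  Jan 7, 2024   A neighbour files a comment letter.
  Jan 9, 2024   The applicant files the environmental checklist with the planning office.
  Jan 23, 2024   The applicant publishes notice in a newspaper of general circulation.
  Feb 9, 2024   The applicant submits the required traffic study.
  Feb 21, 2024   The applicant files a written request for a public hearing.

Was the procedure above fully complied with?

No

(1) due by Oct 14, 2023 + 84 days = Jan 6, 2024; completed Oct 15, 2023, before the deadline.
(2) due by Oct 15, 2023 + 61 days = Dec 15, 2023; completed Nov 10, 2023, before the deadline.
(3) the permitted window runs from Nov 10, 2023 + 9 = Nov 19, 2023 to Nov 10, 2023 + 25 = Dec 5, 2023; done Dec 4, 2023, which is between those dates.
(4) permitted from Dec 4, 2023 + 35 days = Jan 8, 2024 onward; done Jan 9, 2024 — permitted.
(5) the permitted window runs from Jan 9, 2024 + 18 = Jan 27, 2024 to Jan 9, 2024 + 50 = Feb 28, 2024; Jan 23, 2024 is 4 days too early.
The procedure was therefore not followed at step 5.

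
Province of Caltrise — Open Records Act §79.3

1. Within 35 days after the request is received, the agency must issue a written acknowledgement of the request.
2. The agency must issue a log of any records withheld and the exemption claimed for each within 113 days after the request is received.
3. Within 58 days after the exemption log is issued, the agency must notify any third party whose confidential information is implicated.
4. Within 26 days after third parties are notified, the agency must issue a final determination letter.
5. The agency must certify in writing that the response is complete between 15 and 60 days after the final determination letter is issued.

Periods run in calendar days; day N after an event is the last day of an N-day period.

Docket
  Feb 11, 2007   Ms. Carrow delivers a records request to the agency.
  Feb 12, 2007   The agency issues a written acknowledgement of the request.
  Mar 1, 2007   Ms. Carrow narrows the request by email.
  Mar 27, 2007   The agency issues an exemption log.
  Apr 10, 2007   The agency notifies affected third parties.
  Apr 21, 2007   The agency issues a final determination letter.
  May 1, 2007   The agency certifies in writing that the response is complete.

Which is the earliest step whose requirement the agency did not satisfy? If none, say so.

(1) due by Feb 11, 2007 + 35 days = Mar 18, 2007; completed Feb 12, 2007, before the deadline.
(2) due by Feb 11, 2007 + 113 days = Jun 4, 2007; done Mar 27, 2007 — timely.
(3) due by Mar 27, 2007 + 58 days = May 24, 2007; done Apr 10, 2007 — timely.
(4) due by Apr 10, 2007 + 26 days = May 6, 2007; Apr 21, 2007 is within that limit.
(5) the permitted window runs from Apr 21, 2007 + 15 = May 6, 2007 to Apr 21, 2007 + 60 = Jun 20, 2007; done May 1, 2007 — 5 days before the window opened.
That is the first point of non-compliance.

Step 5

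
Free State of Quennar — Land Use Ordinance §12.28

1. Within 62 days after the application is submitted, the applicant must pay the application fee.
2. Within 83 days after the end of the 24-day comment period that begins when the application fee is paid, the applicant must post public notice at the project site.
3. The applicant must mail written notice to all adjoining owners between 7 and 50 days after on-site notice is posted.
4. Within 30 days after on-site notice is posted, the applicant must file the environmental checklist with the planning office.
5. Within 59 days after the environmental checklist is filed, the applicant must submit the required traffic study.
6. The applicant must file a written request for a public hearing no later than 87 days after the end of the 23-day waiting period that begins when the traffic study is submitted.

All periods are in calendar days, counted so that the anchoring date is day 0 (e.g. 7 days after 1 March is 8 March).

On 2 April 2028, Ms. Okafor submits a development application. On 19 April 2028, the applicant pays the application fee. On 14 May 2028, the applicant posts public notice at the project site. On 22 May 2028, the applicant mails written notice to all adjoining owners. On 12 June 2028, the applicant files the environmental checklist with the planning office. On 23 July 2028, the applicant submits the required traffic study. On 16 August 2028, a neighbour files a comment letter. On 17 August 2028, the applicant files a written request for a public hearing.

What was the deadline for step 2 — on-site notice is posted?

4 August 2028

The application fee is paid on 19 April 2028; the 24-day comment period therefore ends 13 May 2028, and step 2 runs from that date. 83 days after 13 May 2028 is 4 August 2028.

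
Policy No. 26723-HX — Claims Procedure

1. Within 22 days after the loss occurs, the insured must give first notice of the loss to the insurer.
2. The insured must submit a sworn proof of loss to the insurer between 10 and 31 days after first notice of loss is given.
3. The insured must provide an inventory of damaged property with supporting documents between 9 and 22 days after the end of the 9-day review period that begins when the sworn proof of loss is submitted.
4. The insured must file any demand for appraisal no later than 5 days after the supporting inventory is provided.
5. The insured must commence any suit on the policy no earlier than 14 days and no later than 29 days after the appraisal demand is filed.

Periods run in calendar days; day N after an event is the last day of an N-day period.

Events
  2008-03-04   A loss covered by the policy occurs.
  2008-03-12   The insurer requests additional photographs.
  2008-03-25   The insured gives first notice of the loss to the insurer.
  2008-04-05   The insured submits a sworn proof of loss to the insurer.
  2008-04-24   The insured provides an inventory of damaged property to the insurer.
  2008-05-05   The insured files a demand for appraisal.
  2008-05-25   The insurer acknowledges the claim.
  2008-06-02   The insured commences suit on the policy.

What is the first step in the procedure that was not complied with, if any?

(1) due by 2008-03-04 + 22 days = 2008-03-26; completed 2008-03-25, before the deadline.
(2) the permitted window runs from 2008-03-25 + 10 = 2008-04-04 to 2008-03-25 + 31 = 2008-04-25; 2008-04-05 falls inside that range.
(3) the permitted window runs from 2008-04-14 + 9 = 2008-04-23 to 2008-04-14 + 22 = 2008-05-06; 2008-04-24 falls inside that range.
(4) due by 2008-04-24 + 5 days = 2008-04-29; 2008-05-05 misses that deadline by 6 days.
The procedure was therefore not followed at step 4.

Step 4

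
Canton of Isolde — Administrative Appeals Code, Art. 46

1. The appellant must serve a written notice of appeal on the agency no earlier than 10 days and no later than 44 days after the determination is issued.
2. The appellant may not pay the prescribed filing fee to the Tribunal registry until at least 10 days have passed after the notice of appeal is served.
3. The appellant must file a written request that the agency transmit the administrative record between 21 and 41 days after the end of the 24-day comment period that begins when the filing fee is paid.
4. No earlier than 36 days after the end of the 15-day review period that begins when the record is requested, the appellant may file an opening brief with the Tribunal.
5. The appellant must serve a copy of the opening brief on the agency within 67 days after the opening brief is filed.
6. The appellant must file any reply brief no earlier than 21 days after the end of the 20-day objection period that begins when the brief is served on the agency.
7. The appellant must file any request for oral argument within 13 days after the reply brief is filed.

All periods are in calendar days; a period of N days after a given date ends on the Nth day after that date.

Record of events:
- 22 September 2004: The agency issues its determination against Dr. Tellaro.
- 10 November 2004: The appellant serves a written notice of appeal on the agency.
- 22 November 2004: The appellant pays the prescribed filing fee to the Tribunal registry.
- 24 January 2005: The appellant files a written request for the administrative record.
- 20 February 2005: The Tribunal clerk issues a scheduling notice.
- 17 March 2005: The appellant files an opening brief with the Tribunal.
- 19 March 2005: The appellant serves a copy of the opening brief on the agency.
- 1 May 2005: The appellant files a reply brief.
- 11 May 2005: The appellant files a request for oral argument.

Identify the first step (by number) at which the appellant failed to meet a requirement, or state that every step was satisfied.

Step 1

Step 1: the window is 10–44 days after 22 September 2004 (when the determination is issued), so 2 October 2004 through 5 November 2004; done 10 November 2004 — 5 days after the window closed.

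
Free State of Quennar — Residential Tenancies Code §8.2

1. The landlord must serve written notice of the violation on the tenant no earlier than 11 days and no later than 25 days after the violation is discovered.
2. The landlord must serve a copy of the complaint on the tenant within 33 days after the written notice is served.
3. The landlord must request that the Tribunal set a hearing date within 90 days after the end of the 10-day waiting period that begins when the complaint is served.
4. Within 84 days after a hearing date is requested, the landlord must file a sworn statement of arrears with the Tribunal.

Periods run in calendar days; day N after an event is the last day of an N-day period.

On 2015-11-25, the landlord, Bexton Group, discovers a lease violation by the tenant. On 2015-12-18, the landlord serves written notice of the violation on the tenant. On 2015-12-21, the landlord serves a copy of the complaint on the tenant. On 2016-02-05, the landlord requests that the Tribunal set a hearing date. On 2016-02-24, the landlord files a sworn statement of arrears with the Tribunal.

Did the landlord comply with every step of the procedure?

Step 1: the window is 11–25 days after 2015-11-25 (when the violation is discovered), so 2015-12-06 through 2015-12-20; done 2015-12-18, which is between those dates.
Step 2: 33 days after 2015-12-18 (when the written notice is served) is 2016-01-20; done 2015-12-21 — timely.
Step 3: 90 days after 2015-12-31 (end of the 10-day waiting period, which began when the complaint is served on 2015-12-21) is 2016-03-30; 2016-02-05 is within that limit.
Step 4: 84 days after 2016-02-05 (when a hearing date is requested) is 2016-04-29; done 2016-02-24 — timely.

Yes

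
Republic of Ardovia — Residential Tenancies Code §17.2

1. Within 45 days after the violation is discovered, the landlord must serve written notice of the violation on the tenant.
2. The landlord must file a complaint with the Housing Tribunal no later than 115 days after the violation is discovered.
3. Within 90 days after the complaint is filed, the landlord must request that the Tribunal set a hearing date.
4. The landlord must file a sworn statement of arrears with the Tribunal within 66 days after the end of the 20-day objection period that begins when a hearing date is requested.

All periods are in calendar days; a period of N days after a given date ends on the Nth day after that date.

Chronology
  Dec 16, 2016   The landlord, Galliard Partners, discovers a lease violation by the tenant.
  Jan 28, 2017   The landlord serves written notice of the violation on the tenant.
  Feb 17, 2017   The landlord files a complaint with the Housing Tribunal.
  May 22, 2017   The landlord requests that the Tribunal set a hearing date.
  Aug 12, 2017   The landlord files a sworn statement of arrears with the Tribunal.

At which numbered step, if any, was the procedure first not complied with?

Step 3

Step 1 — counting 45 days from Dec 16, 2016 (when the violation is discovered) gives a deadline of Jan 30, 2017; completed Jan 28, 2017, before the deadline.
Step 2 — counting 115 days from Dec 16, 2016 (when the violation is discovered) gives a deadline of Apr 10, 2017; completed Feb 17, 2017, before the deadline.
Step 3 — counting 90 days from Feb 17, 2017 (when the complaint is filed) gives a deadline of May 18, 2017; May 22, 2017 misses that deadline by 4 days.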